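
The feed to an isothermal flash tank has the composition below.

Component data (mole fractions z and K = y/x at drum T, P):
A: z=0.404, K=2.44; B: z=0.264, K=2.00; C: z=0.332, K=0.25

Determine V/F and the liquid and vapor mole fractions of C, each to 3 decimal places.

Material balance + equilibrium reduce to Σ zᵢ(Kᵢ−1)/(1+V/F(Kᵢ−1)) = 0.
g(0) = ΣzᵢKᵢ − 1 = 0.597 and g(1) = 1 − Σzᵢ/Kᵢ = -0.626, so a root lies in (0, 1).
Newton–Raphson from V/F = 0.36:
  V/F = 0.360: g = 0.2362, g' = -0.857 → V/F = 0.636
  V/F = 0.636: g = -0.0108, g' = -1.009 → V/F = 0.625
Converged at V/F = 0.625.
Compositions from xᵢ = zᵢ/(1+V/F(Kᵢ−1)), yᵢ = Kᵢxᵢ:
  A: x = 0.213, y = 0.519
  B: x = 0.162, y = 0.325
  C: x = 0.625, y = 0.156

V/F = 0.625, x_C = 0.625, y_C = 0.156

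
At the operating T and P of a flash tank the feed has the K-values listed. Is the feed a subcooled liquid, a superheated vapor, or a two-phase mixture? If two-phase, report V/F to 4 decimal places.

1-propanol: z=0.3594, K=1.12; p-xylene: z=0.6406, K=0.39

ΣzᵢKᵢ = 0.6524; Σzᵢ/Kᵢ = 1.9635.
Since ΣzᵢKᵢ < 1 the mixture is below its bubble point — single liquid phase.

subcooled liquid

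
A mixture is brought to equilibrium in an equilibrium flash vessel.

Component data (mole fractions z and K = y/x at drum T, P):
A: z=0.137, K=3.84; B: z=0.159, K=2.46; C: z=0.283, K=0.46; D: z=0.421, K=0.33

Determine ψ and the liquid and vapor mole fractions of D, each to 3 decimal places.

Rachford–Rice: g(ψ) = Σ zᵢ(Kᵢ−1)/(1+ψ(Kᵢ−1)) = 0.
g(0) = ΣzᵢKᵢ − 1 = 0.186 and g(1) = 1 − Σzᵢ/Kᵢ = -0.991, so a root lies in (0, 1).
Iterate (Newton) starting at ψ = 0.38:
  ψ = 0.380: g = -0.2343, g' = -0.867 → ψ = 0.110
  ψ = 0.110: g = 0.0299, g' = -1.208 → ψ = 0.134
  ψ = 0.134: g = 0.0009, g' = -1.140 → ψ = 0.135
Converged at ψ = 0.135.
Compositions from xᵢ = zᵢ/(1+ψ(Kᵢ−1)), yᵢ = Kᵢxᵢ:
  A: x = 0.099, y = 0.380
  B: x = 0.133, y = 0.327
  C: x = 0.305, y = 0.140
  D: x = 0.463, y = 0.153

ψ = 0.135, x_D = 0.463, y_D = 0.153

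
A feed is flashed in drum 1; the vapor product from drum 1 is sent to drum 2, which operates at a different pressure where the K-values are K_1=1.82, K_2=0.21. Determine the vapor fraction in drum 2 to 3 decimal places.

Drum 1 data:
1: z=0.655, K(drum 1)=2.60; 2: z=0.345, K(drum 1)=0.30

V/F (drum 2) = 0.747

Drum 1:
Rachford–Rice: g(ψ₁) = Σ zᵢ(Kᵢ−1)/(1+ψ₁(Kᵢ−1)) = 0.
Feasibility: ΣzᵢKᵢ = 1.806, Σzᵢ/Kᵢ = 1.402 — both > 1, two phases present.
Binary case is linear: z₁(K₁−1)(1+ψ₁(K₂−1)) + z₂(K₂−1)(1+ψ₁(K₁−1)) = 0
⇒ ψ₁ = [z₁(K₁−1)+z₂(K₂−1)] / [−(K₁−1)(K₂−1)] = 0.8065/1.1200 = 0.720
Drum-1 compositions:
  1: x = 0.304, y = 0.791
  2: x = 0.696, y = 0.209
Drum-2 feed = drum-1 vapor: z₂ = (0.7913, 0.2087).
Drum 2:
Material balance + equilibrium reduce to Σ zᵢ(Kᵢ−1)/(1+ψ₂(Kᵢ−1)) = 0.
Feasibility: ΣzᵢKᵢ = 1.484, Σzᵢ/Kᵢ = 1.429 — both > 1, two phases present.
Newton iteration, ψ₂⁰ = 0.5:
  ψ₂ = 0.500: g = 0.1877, g' = -0.623 → ψ₂ = 0.801
  ψ₂ = 0.801: g = -0.0574, g' = -1.160 → ψ₂ = 0.752
  ψ₂ = 0.752: g = -0.0044, g' = -0.993 → ψ₂ = 0.747
Converged at ψ₂ = 0.747.
  1: x = 0.491, y = 0.893
  2: x = 0.509, y = 0.107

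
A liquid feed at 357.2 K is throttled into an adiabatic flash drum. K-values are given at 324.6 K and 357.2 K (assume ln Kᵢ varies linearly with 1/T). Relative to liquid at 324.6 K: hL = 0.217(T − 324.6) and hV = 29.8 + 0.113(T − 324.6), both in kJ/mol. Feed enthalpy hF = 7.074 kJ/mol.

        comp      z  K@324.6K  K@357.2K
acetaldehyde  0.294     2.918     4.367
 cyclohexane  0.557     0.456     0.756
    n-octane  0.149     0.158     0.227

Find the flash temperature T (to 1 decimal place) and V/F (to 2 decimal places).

T = 331.1 K, V/F = 0.19

Adiabatic flash: solve Rachford–Rice at each trial T, then check hF = ψ·hV(T) + (1−ψ)·hL(T).
  T = 324.6 K: K = (2.918, 0.456, 0.158), RR gives ψ = 0.115, H_out = 3.423 kJ/mol
  T = 357.2 K: K = (4.367, 0.756, 0.227), RR gives ψ = 0.536, H_out = 21.227 kJ/mol
  T = 340.9 K: K = (3.604, 0.594, 0.191), RR gives ψ = 0.315, H_out = 12.383 kJ/mol
  T = 332.8 K: K = (3.254, 0.523, 0.174), RR gives ψ = 0.215, H_out = 8.016 kJ/mol
  T = 328.7 K: K = (3.083, 0.489, 0.166), RR gives ψ = 0.166, H_out = 5.755 kJ/mol
  T = 330.8 K: K = (3.170, 0.506, 0.170), RR gives ψ = 0.191, H_out = 6.920 kJ/mol
Linear interpolation between T = 330.8 (H_out = 6.920) and T = 332.8 (H_out = 8.016) on hF = 7.074 gives T ≈ 331.1 K, at which ψ = 0.19.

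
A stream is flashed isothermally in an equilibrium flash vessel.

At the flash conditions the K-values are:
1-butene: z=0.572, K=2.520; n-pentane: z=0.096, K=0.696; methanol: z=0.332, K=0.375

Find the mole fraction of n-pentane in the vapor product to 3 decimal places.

y_n-pentane = 0.086

Material balance + equilibrium reduce to Σ zᵢ(Kᵢ−1)/(1+ψ(Kᵢ−1)) = 0.
Feasibility: ΣzᵢKᵢ = 1.633, Σzᵢ/Kᵢ = 1.250 — both > 1, two phases present.
Iterate (Newton) starting at ψ = 0.5:
  ψ = 0.500: g = 0.1578, g' = -0.713 → ψ = 0.721
Converged at ψ = 0.721.
Compositions from xᵢ = zᵢ/(1+ψ(Kᵢ−1)), yᵢ = Kᵢxᵢ:
  1-butene: x = 0.273, y = 0.688
  n-pentane: x = 0.123, y = 0.086
  methanol: x = 0.604, y = 0.227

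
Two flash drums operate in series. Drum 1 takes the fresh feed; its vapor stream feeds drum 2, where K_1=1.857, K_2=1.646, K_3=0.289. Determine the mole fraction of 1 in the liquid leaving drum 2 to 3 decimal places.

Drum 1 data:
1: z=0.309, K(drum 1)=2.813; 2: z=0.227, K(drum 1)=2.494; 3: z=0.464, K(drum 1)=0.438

x_1 (drum 2) = 0.271

Drum 1:
Iterate (Newton) starting at ψ₁ = 0.33:
  ψ₁ = 0.330: g = 0.2575, g' = -0.846 → ψ₁ = 0.634
  ψ₁ = 0.634: g = 0.0294, g' = -0.707 → ψ₁ = 0.676
Converged at ψ₁ = 0.676.
Drum-1 compositions:
  1: x = 0.139, y = 0.391
  2: x = 0.113, y = 0.282
  3: x = 0.748, y = 0.328
Drum-2 feed = drum-1 vapor: z₂ = (0.3906, 0.2817, 0.3277).
Drum 2:
Rachford–Rice: g(ψ₂) = Σ zᵢ(Kᵢ−1)/(1+ψ₂(Kᵢ−1)) = 0.
Check two-phase: ΣzᵢKᵢ = 1.284 > 1 and Σzᵢ/Kᵢ = 1.515 > 1, so g(0) = 0.284 > 0 and g(1) = -0.515 < 0.
Iterate (Newton) starting at ψ₂ = 0.35:
  ψ₂ = 0.350: g = 0.0957, g' = -0.542 → ψ₂ = 0.527
  ψ₂ = 0.527: g = -0.0061, g' = -0.625 → ψ₂ = 0.517
Converged at ψ₂ = 0.517.
  1: x = 0.271, y = 0.503
  2: x = 0.211, y = 0.348
  3: x = 0.518, y = 0.150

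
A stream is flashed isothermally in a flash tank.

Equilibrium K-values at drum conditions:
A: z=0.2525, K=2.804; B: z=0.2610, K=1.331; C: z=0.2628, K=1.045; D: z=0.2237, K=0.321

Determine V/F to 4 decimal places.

V/F = 0.6881

Material balance + equilibrium reduce to Σ zᵢ(Kᵢ−1)/(1+V/F(Kᵢ−1)) = 0.
g(0) = ΣzᵢKᵢ − 1 = 0.4018 and g(1) = 1 − Σzᵢ/Kᵢ = -0.2345, so a root lies in (0, 1).
Newton–Raphson from V/F = 0.5:
  V/F = 0.5000: g = 0.09521, g' = -0.4851 → V/F = 0.6963
  V/F = 0.6963: g = -0.00451, g' = -0.5519 → V/F = 0.6881
Converged at V/F = 0.6881.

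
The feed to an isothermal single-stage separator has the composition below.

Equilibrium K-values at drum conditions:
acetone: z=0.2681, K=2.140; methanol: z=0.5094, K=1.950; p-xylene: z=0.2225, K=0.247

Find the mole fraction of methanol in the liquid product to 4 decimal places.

x_methanol = 0.2875

Rachford–Rice: g(β) = Σ zᵢ(Kᵢ−1)/(1+β(Kᵢ−1)) = 0.
Check two-phase: ΣzᵢKᵢ = 1.6220 > 1 and Σzᵢ/Kᵢ = 1.2873 > 1, so g(0) = 0.6220 > 0 and g(1) = -0.2873 < 0.
Newton iteration, β⁰ = 0.5:
  β = 0.5000: g = 0.25405, g' = -0.6772 → β = 0.8751
  β = 0.8751: g = -0.07407, g' = -1.3093 → β = 0.8186
  β = 0.8186: g = -0.00642, g' = -1.0960 → β = 0.8127
Converged at β = 0.8127.
Compositions from xᵢ = zᵢ/(1+β(Kᵢ−1)), yᵢ = Kᵢxᵢ:
  acetone: x = 0.1392, y = 0.2978
  methanol: x = 0.2875, y = 0.5606
  p-xylene: x = 0.5734, y = 0.1416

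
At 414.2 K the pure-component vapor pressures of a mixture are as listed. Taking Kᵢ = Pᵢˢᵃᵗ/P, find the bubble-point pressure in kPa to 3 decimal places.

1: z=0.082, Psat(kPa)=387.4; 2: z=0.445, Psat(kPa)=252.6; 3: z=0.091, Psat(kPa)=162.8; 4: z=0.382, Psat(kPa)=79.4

At the bubble point ψ → 0, so ΣzᵢKᵢ = 1 with Kᵢ = Pᵢˢᵃᵗ/P ⇒ P = ΣzᵢPᵢˢᵃᵗ.
P = 0.082·387.4 + 0.445·252.6 + 0.091·162.8 + 0.382·79.4 = 189.319 kPa

Pbub = 189.319 kPa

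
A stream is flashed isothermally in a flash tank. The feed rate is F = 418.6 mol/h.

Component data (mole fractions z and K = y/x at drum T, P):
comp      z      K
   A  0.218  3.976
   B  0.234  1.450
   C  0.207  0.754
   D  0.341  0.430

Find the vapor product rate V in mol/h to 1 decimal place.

Let β = V/F and solve Σ zᵢ(Kᵢ−1)/(1+β(Kᵢ−1)) = 0.
Check two-phase: ΣzᵢKᵢ = 1.509 > 1 and Σzᵢ/Kᵢ = 1.284 > 1, so g(0) = 0.509 > 0 and g(1) = -0.284 < 0.
Iterate (Newton) starting at β = 0.5:
  β = 0.500: g = 0.0168, g' = -0.576 → β = 0.529
Converged at β = 0.529.
Then V = β·F = 0.5294·418.6 = 221.6 mol/h and L = F − V = 197.0 mol/h.

V = 221.6 mol/h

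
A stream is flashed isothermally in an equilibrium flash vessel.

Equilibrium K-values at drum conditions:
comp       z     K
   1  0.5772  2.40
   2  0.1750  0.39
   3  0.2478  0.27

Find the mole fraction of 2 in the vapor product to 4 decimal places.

Let β = V/F and solve Σ zᵢ(Kᵢ−1)/(1+β(Kᵢ−1)) = 0.
Check two-phase: ΣzᵢKᵢ = 1.5204 > 1 and Σzᵢ/Kᵢ = 1.6070 > 1, so g(0) = 0.5204 > 0 and g(1) = -0.6070 < 0.
Newton iteration, β⁰ = 0.59:
  β = 0.5900: g = -0.04198, g' = -0.9057 → β = 0.5436
  β = 0.5436: g = -0.00079, g' = -0.8735 → β = 0.5427
Converged at β = 0.5427.
Compositions from xᵢ = zᵢ/(1+β(Kᵢ−1)), yᵢ = Kᵢxᵢ:
  1: x = 0.3280, y = 0.7872
  2: x = 0.2616, y = 0.1020
  3: x = 0.4104, y = 0.1108

y_2 = 0.1020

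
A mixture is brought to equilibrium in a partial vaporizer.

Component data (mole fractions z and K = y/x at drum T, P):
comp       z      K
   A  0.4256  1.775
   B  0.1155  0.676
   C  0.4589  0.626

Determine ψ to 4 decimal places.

ψ = 0.4276

Rachford–Rice: g(ψ) = Σ zᵢ(Kᵢ−1)/(1+ψ(Kᵢ−1)) = 0.
Feasibility: ΣzᵢKᵢ = 1.1208, Σzᵢ/Kᵢ = 1.1437 — both > 1, two phases present.
Newton–Raphson from ψ = 0.5:
  ψ = 0.5000: g = -0.01804, g' = -0.2472 → ψ = 0.4270
  ψ = 0.4270: g = 0.00015, g' = -0.2515 → ψ = 0.4276
Converged at ψ = 0.4276.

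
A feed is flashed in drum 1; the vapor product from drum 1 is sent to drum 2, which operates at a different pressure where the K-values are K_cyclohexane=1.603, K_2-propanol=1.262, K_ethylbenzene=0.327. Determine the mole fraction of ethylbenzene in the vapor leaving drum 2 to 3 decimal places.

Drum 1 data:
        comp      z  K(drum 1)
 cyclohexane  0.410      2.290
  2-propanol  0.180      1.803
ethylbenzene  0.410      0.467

Drum 1:
Let ψ₁ = V/F and solve Σ zᵢ(Kᵢ−1)/(1+ψ₁(Kᵢ−1)) = 0.
g(0) = ΣzᵢKᵢ − 1 = 0.455 and g(1) = 1 − Σzᵢ/Kᵢ = -0.157, so a root lies in (0, 1).
Newton iteration, ψ₁⁰ = 0.5:
  ψ₁ = 0.500: g = 0.1267, g' = -0.528 → ψ₁ = 0.740
  ψ₁ = 0.740: g = 0.0003, g' = -0.542 → ψ₁ = 0.741
Converged at ψ₁ = 0.741.
Drum-1 compositions:
  cyclohexane: x = 0.210, y = 0.480
  2-propanol: x = 0.113, y = 0.203
  ethylbenzene: x = 0.677, y = 0.316
Drum-2 feed = drum-1 vapor: z₂ = (0.4801, 0.2035, 0.3164).
Drum 2:
Newton–Raphson from ψ₂ = 0.5:
  ψ₂ = 0.500: g = -0.0513, g' = -0.439 → ψ₂ = 0.383
  ψ₂ = 0.383: g = -0.0033, g' = -0.387 → ψ₂ = 0.375
Converged at ψ₂ = 0.375.
  cyclohexane: x = 0.392, y = 0.628
  2-propanol: x = 0.185, y = 0.234
  ethylbenzene: x = 0.423, y = 0.138

y_ethylbenzene (drum 2) = 0.138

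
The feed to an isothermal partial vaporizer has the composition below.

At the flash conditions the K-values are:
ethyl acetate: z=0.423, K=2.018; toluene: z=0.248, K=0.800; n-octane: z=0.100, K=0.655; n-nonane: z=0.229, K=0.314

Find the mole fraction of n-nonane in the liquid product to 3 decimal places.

Let ψ = V/F and solve Σ zᵢ(Kᵢ−1)/(1+ψ(Kᵢ−1)) = 0.
Feasibility: ΣzᵢKᵢ = 1.189, Σzᵢ/Kᵢ = 1.402 — both > 1, two phases present.
Newton iteration, ψ⁰ = 0.5:
  ψ = 0.500: g = -0.0505, g' = -0.472 → ψ = 0.393
  ψ = 0.393: g = -0.0012, g' = -0.453 → ψ = 0.390
Converged at ψ = 0.390.
Compositions from xᵢ = zᵢ/(1+ψ(Kᵢ−1)), yᵢ = Kᵢxᵢ:
  ethyl acetate: x = 0.303, y = 0.611
  toluene: x = 0.269, y = 0.215
  n-octane: x = 0.116, y = 0.076
  n-nonane: x = 0.313, y = 0.098

x_n-nonane = 0.313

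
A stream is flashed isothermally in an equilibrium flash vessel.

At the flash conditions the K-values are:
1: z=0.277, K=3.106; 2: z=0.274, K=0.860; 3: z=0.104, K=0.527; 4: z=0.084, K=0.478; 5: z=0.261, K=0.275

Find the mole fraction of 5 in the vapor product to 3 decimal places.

y_5 = 0.088

Newton iteration, β⁰ = 0.5:
  β = 0.500: g = -0.1777, g' = -0.717 → β = 0.252
  β = 0.252: g = 0.0033, g' = -0.796 → β = 0.256
Converged at β = 0.256.
Compositions from xᵢ = zᵢ/(1+β(Kᵢ−1)), yᵢ = Kᵢxᵢ:
  1: x = 0.180, y = 0.559
  2: x = 0.284, y = 0.244
  3: x = 0.118, y = 0.062
  4: x = 0.097, y = 0.046
  5: x = 0.321, y = 0.088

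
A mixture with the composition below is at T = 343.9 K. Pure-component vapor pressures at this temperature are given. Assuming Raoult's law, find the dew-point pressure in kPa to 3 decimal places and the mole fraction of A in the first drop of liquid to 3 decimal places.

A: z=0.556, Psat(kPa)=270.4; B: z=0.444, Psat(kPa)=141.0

At the dew point ψ → 1, so Σzᵢ/Kᵢ = 1 with Kᵢ = Pᵢˢᵃᵗ/P ⇒ 1/P = Σzᵢ/Pᵢˢᵃᵗ.
1/P = 0.556/270.4 + 0.444/141.0 = 0.005205 ⇒ P = 192.117 kPa
xᵢ = zᵢP/Pᵢˢᵃᵗ ⇒ x_A = 0.556·192.117/270.4 = 0.395

Pdew = 192.117 kPa, x_A = 0.395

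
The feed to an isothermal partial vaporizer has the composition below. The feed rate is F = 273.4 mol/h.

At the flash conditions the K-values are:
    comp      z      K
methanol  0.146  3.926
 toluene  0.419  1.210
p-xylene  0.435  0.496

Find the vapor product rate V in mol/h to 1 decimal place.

V = 111.4 mol/h

Newton–Raphson from ψ = 0.43:
  ψ = 0.430: g = -0.0100, g' = -0.441 → ψ = 0.407
  ψ = 0.407: g = 0.0001, g' = -0.451 → ψ = 0.408
Converged at ψ = 0.408.
Then V = ψ·F = 0.4075·273.4 = 111.4 mol/h and L = F − V = 162.0 mol/h.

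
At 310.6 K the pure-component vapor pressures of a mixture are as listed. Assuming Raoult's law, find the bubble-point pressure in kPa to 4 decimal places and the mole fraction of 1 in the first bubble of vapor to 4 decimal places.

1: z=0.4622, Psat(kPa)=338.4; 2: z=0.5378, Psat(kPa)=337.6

At the bubble point ψ → 0, so ΣzᵢKᵢ = 1 with Kᵢ = Pᵢˢᵃᵗ/P ⇒ P = ΣzᵢPᵢˢᵃᵗ.
P = 0.4622·338.4 + 0.5378·337.6 = 337.9698 kPa
yᵢ = zᵢPᵢˢᵃᵗ/P ⇒ y_1 = 0.4622·338.4/337.9698 = 0.4628

Pbub = 337.9698 kPa, y_1 = 0.4628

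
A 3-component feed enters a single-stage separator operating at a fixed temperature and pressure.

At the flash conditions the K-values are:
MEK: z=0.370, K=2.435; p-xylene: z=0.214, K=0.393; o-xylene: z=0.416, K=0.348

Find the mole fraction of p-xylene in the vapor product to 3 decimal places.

y_p-xylene = 0.092

Newton–Raphson from ψ = 0.42:
  ψ = 0.420: g = -0.2166, g' = -0.774 → ψ = 0.140
  ψ = 0.140: g = 0.0015, g' = -0.836 → ψ = 0.142
Converged at ψ = 0.142.
Compositions from xᵢ = zᵢ/(1+ψ(Kᵢ−1)), yᵢ = Kᵢxᵢ:
  MEK: x = 0.307, y = 0.748
  p-xylene: x = 0.234, y = 0.092
  o-xylene: x = 0.458, y = 0.160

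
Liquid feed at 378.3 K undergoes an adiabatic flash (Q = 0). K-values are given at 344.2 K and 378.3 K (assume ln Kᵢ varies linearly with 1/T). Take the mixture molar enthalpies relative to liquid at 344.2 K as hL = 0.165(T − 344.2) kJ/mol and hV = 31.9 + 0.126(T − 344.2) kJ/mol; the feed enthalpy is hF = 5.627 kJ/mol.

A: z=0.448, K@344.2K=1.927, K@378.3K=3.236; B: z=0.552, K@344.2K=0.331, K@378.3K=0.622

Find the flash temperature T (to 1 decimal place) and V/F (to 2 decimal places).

T = 347.5 K, V/F = 0.16

Adiabatic flash: solve Rachford–Rice at each trial T, then check hF = ψ·hV(T) + (1−ψ)·hL(T).
  T = 344.2 K: K = (1.927, 0.331), RR gives ψ = 0.074, H_out = 2.367 kJ/mol
  T = 378.3 K: K = (3.236, 0.622), RR gives ψ = 0.938, H_out = 34.311 kJ/mol
  T = 361.2 K: K = (2.526, 0.460), RR gives ψ = 0.468, H_out = 17.426 kJ/mol
  T = 352.7 K: K = (2.213, 0.392), RR gives ψ = 0.282, H_out = 10.296 kJ/mol
  T = 348.4 K: K = (2.065, 0.360), RR gives ψ = 0.182, H_out = 6.469 kJ/mol
  T = 346.3 K: K = (1.995, 0.345), RR gives ψ = 0.130, H_out = 4.476 kJ/mol
Linear interpolation between T = 346.3 (H_out = 4.476) and T = 348.4 (H_out = 6.469) on hF = 5.627 gives T ≈ 347.5 K, at which ψ = 0.16.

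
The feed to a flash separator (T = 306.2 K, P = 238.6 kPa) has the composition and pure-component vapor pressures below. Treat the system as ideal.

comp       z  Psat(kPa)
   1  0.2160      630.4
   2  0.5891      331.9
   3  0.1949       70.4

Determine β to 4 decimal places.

β = 0.8199

Raoult's law: Kᵢ = Pᵢˢᵃᵗ/P = Pᵢˢᵃᵗ/238.6.
  K_1 = 630.4/238.6 = 2.642079, K_2 = 331.9/238.6 = 1.391031, K_3 = 70.4/238.6 = 0.295054
Material balance + equilibrium reduce to Σ zᵢ(Kᵢ−1)/(1+β(Kᵢ−1)) = 0.
g(0) = ΣzᵢKᵢ − 1 = 0.4477 and g(1) = 1 − Σzᵢ/Kᵢ = -0.1658, so a root lies in (0, 1).
Newton iteration, β⁰ = 0.5:
  β = 0.5000: g = 0.17527, g' = -0.4697 → β = 0.8732
  β = 0.8732: g = -0.03993, g' = -0.8037 → β = 0.8235
  β = 0.8235: g = -0.00251, g' = -0.7073 → β = 0.8200
  β = 0.8200: g = -0.00001, g' = -0.7014 → β = 0.8199
Converged at β = 0.8199.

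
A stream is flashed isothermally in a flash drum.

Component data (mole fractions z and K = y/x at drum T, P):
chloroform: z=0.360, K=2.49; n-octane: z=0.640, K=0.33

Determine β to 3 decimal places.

β = 0.108

Let β = V/F and solve Σ zᵢ(Kᵢ−1)/(1+β(Kᵢ−1)) = 0.
g(0) = ΣzᵢKᵢ − 1 = 0.108 and g(1) = 1 − Σzᵢ/Kᵢ = -1.084, so a root lies in (0, 1).
Newton–Raphson from β = 0.5:
  β = 0.500: g = -0.3374, g' = -0.912 → β = 0.130
  β = 0.130: g = -0.0204, g' = -0.906 → β = 0.108
Converged at β = 0.108.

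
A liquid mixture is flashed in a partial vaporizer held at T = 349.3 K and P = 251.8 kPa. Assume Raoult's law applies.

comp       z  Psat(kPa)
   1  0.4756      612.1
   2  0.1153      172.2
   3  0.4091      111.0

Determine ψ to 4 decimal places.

Raoult's law: Kᵢ = Pᵢˢᵃᵗ/P = Pᵢˢᵃᵗ/251.8.
  K_1 = 612.1/251.8 = 2.430898, K_2 = 172.2/251.8 = 0.683876, K_3 = 111.0/251.8 = 0.440826
Rachford–Rice: g(ψ) = Σ zᵢ(Kᵢ−1)/(1+ψ(Kᵢ−1)) = 0.
Feasibility: ΣzᵢKᵢ = 1.4153, Σzᵢ/Kᵢ = 1.2923 — both > 1, two phases present.
Iterate (Newton) starting at ψ = 0.6:
  ψ = 0.6000: g = -0.02307, g' = -0.5892 → ψ = 0.5608
Converged at ψ = 0.5608.

ψ = 0.5608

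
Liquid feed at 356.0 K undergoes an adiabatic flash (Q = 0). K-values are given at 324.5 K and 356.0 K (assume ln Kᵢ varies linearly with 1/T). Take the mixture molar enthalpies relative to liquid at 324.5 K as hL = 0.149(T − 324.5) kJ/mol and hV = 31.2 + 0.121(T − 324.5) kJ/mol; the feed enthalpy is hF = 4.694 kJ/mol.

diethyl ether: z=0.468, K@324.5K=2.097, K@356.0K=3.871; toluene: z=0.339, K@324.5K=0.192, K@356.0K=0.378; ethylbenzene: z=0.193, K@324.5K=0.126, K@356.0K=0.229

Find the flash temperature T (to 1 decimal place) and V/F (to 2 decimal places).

Adiabatic flash: solve Rachford–Rice at each trial T, then check hF = ψ·hV(T) + (1−ψ)·hL(T).
  T = 324.5 K: K = (2.097, 0.192, 0.126), RR gives ψ = 0.078, H_out = 2.419 kJ/mol
  T = 356.0 K: K = (3.871, 0.378, 0.229), RR gives ψ = 0.503, H_out = 19.939 kJ/mol
  T = 340.2 K: K = (2.887, 0.273, 0.172), RR gives ψ = 0.330, H_out = 12.499 kJ/mol
  T = 332.4 K: K = (2.472, 0.230, 0.148), RR gives ψ = 0.224, H_out = 8.106 kJ/mol
  T = 328.4 K: K = (2.277, 0.210, 0.137), RR gives ψ = 0.156, H_out = 5.443 kJ/mol
  T = 326.4 K: K = (2.183, 0.201, 0.131), RR gives ψ = 0.118, H_out = 3.955 kJ/mol
Linear interpolation between T = 326.4 (H_out = 3.955) and T = 328.4 (H_out = 5.443) on hF = 4.694 gives T ≈ 327.4 K, at which ψ = 0.14.

T = 327.4 K, V/F = 0.14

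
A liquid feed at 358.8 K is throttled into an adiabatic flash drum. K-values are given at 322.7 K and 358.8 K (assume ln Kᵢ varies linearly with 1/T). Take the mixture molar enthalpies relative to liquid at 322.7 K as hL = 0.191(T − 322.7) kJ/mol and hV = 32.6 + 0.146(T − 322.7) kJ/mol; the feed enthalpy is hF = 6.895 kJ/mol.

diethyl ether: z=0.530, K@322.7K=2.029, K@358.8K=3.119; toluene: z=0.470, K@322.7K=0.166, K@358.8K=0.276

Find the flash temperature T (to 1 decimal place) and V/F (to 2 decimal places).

Adiabatic flash: solve Rachford–Rice at each trial T, then check hF = ψ·hV(T) + (1−ψ)·hL(T).
  T = 322.7 K: K = (2.029, 0.166), RR gives ψ = 0.179, H_out = 5.827 kJ/mol
  T = 358.8 K: K = (3.119, 0.276), RR gives ψ = 0.510, H_out = 22.700 kJ/mol
  T = 340.8 K: K = (2.546, 0.217), RR gives ψ = 0.373, H_out = 15.312 kJ/mol
  T = 331.8 K: K = (2.281, 0.191), RR gives ψ = 0.288, H_out = 11.011 kJ/mol
  T = 327.2 K: K = (2.152, 0.178), RR gives ψ = 0.237, H_out = 8.527 kJ/mol
  T = 324.9 K: K = (2.089, 0.172), RR gives ψ = 0.208, H_out = 7.186 kJ/mol
Linear interpolation between T = 322.7 (H_out = 5.827) and T = 324.9 (H_out = 7.186) on hF = 6.895 gives T ≈ 324.4 K, at which ψ = 0.20.

T = 324.4 K, V/F = 0.20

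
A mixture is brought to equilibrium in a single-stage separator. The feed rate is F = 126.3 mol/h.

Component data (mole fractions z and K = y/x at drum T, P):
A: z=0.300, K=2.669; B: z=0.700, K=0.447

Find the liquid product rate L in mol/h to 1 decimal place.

L = 110.8 mol/h

Material balance + equilibrium reduce to Σ zᵢ(Kᵢ−1)/(1+ψ(Kᵢ−1)) = 0.
Check two-phase: ΣzᵢKᵢ = 1.114 > 1 and Σzᵢ/Kᵢ = 1.678 > 1, so g(0) = 0.114 > 0 and g(1) = -0.678 < 0.
Newton iteration, ψ⁰ = 0.43:
  ψ = 0.430: g = -0.2164, g' = -0.652 → ψ = 0.098
  ψ = 0.098: g = 0.0210, g' = -0.857 → ψ = 0.123
Converged at ψ = 0.123.
Then V = ψ·F = 0.1231·126.3 = 15.5 mol/h and L = F − V = 110.8 mol/h.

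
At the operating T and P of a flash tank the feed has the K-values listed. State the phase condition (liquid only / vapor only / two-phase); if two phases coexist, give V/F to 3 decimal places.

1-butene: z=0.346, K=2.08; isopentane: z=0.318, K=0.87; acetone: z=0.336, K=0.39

two-phase, V/F = 0.273

ΣzᵢKᵢ = 1.127; Σzᵢ/Kᵢ = 1.393.
Both exceed 1, so a two-phase solution exists.
Rachford–Rice: g(ψ) = Σ zᵢ(Kᵢ−1)/(1+ψ(Kᵢ−1)) = 0.
Newton–Raphson from ψ = 0.68:
  ψ = 0.680: g = -0.1801, g' = -0.506 → ψ = 0.324
  ψ = 0.324: g = -0.0217, g' = -0.422 → ψ = 0.272
  ψ = 0.272: g = 0.0001, g' = -0.427 → ψ = 0.273
Converged at ψ = 0.273.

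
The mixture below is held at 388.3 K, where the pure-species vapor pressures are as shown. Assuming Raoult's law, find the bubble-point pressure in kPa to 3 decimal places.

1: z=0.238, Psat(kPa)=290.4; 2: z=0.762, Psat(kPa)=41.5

At the bubble point ψ → 0, so ΣzᵢKᵢ = 1 with Kᵢ = Pᵢˢᵃᵗ/P ⇒ P = ΣzᵢPᵢˢᵃᵗ.
P = 0.238·290.4 + 0.762·41.5 = 100.738 kPa

Pbub = 100.738 kPa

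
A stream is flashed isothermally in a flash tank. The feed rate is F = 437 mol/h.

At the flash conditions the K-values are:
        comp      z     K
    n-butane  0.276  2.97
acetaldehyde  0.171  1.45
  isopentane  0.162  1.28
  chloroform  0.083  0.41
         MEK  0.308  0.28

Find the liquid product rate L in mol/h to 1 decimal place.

L = 241.7 mol/h

Rachford–Rice: g(β) = Σ zᵢ(Kᵢ−1)/(1+β(Kᵢ−1)) = 0.
g(0) = ΣzᵢKᵢ − 1 = 0.395 and g(1) = 1 − Σzᵢ/Kᵢ = -0.640, so a root lies in (0, 1).
Newton–Raphson from β = 0.39:
  β = 0.390: g = 0.0419, g' = -0.735 → β = 0.447
Converged at β = 0.447.
Then V = β·F = 0.4470·437 = 195.3 mol/h and L = F − V = 241.7 mol/h.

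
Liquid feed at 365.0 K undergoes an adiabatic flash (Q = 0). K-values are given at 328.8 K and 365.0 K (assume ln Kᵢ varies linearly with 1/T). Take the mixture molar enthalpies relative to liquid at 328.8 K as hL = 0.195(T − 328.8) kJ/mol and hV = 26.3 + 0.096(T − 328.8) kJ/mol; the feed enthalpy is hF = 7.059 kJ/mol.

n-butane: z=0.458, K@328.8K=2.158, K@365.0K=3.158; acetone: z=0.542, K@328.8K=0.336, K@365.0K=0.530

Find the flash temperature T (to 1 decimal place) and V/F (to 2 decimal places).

T = 331.0 K, V/F = 0.25

Adiabatic flash: solve Rachford–Rice at each trial T, then check hF = ψ·hV(T) + (1−ψ)·hL(T).
  T = 328.8 K: K = (2.158, 0.336), RR gives ψ = 0.222, H_out = 5.831 kJ/mol
  T = 365.0 K: K = (3.158, 0.530), RR gives ψ = 0.723, H_out = 23.490 kJ/mol
  T = 346.9 K: K = (2.637, 0.427), RR gives ψ = 0.468, H_out = 15.004 kJ/mol
  T = 337.9 K: K = (2.393, 0.380), RR gives ψ = 0.350, H_out = 10.663 kJ/mol
  T = 333.4 K: K = (2.275, 0.358), RR gives ψ = 0.288, H_out = 8.351 kJ/mol
  T = 331.1 K: K = (2.216, 0.347), RR gives ψ = 0.256, H_out = 7.114 kJ/mol
Linear interpolation between T = 328.8 (H_out = 5.831) and T = 331.1 (H_out = 7.114) on hF = 7.059 gives T ≈ 331.0 K, at which ψ = 0.25.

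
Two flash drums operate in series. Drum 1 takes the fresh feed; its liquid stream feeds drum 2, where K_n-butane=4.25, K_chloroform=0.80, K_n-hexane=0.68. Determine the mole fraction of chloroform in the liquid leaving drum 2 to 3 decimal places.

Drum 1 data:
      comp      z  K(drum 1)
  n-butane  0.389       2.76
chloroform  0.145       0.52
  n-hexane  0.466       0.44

Drum 1:
Newton iteration, ψ₁⁰ = 0.5:
  ψ₁ = 0.500: g = -0.0899, g' = -0.681 → ψ₁ = 0.368
  ψ₁ = 0.368: g = 0.0023, g' = -0.725 → ψ₁ = 0.371
Converged at ψ₁ = 0.371.
Drum-1 compositions:
  n-butane: x = 0.235, y = 0.649
  chloroform: x = 0.176, y = 0.092
  n-hexane: x = 0.588, y = 0.259
Drum-2 feed = drum-1 liquid: z₂ = (0.2353, 0.1764, 0.5883).
Drum 2:
Material balance + equilibrium reduce to Σ zᵢ(Kᵢ−1)/(1+ψ₂(Kᵢ−1)) = 0.
Check two-phase: ΣzᵢKᵢ = 1.541 > 1 and Σzᵢ/Kᵢ = 1.141 > 1, so g(0) = 0.541 > 0 and g(1) = -0.141 < 0.
Newton–Raphson from ψ₂ = 0.3:
  ψ₂ = 0.300: g = 0.1414, g' = -0.719 → ψ₂ = 0.497
  ψ₂ = 0.497: g = 0.0295, g' = -0.457 → ψ₂ = 0.561
  ψ₂ = 0.561: g = 0.0016, g' = -0.410 → ψ₂ = 0.565
Converged at ψ₂ = 0.565.
  n-butane: x = 0.083, y = 0.353
  chloroform: x = 0.199, y = 0.159
  n-hexane: x = 0.718, y = 0.488

x_chloroform (drum 2) = 0.199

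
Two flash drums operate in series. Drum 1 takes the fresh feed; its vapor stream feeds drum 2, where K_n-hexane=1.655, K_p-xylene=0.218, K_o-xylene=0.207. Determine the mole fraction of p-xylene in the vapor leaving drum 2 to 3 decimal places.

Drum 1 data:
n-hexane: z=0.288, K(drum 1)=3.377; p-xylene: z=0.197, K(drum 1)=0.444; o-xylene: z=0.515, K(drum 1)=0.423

Drum 1:
Let ψ₁ = V/F and solve Σ zᵢ(Kᵢ−1)/(1+ψ₁(Kᵢ−1)) = 0.
Check two-phase: ΣzᵢKᵢ = 1.278 > 1 and Σzᵢ/Kᵢ = 1.746 > 1, so g(0) = 0.278 > 0 and g(1) = -0.746 < 0.
Newton–Raphson from ψ₁ = 0.5:
  ψ₁ = 0.500: g = -0.2565, g' = -0.795 → ψ₁ = 0.177
  ψ₁ = 0.177: g = 0.0290, g' = -1.093 → ψ₁ = 0.204
  ψ₁ = 0.204: g = 0.0008, g' = -1.036 → ψ₁ = 0.205
Converged at ψ₁ = 0.205.
Drum-1 compositions:
  n-hexane: x = 0.194, y = 0.654
  p-xylene: x = 0.222, y = 0.099
  o-xylene: x = 0.584, y = 0.247
Drum-2 feed = drum-1 vapor: z₂ = (0.6543, 0.0987, 0.2470).
Drum 2:
Newton–Raphson from ψ₂ = 0.5:
  ψ₂ = 0.500: g = -0.1285, g' = -0.749 → ψ₂ = 0.328
  ψ₂ = 0.328: g = -0.0160, g' = -0.583 → ψ₂ = 0.301
Converged at ψ₂ = 0.301.
  n-hexane: x = 0.547, y = 0.905
  p-xylene: x = 0.129, y = 0.028
  o-xylene: x = 0.324, y = 0.067

y_p-xylene (drum 2) = 0.028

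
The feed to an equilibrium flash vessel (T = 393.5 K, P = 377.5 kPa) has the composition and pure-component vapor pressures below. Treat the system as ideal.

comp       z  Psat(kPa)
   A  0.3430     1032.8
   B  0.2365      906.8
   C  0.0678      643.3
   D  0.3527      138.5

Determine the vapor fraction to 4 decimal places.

Raoult's law: Kᵢ = Pᵢˢᵃᵗ/P = Pᵢˢᵃᵗ/377.5.
  K_A = 1032.8/377.5 = 2.735894, K_B = 906.8/377.5 = 2.402119, K_C = 643.3/377.5 = 1.704106, K_D = 138.5/377.5 = 0.366887
Newton–Raphson from ψ = 0.56:
  ψ = 0.5600: g = 0.17595, g' = -0.7683 → ψ = 0.7890
  ψ = 0.7890: g = -0.00680, g' = -0.8672 → ψ = 0.7812
  ψ = 0.7812: g = -0.00003, g' = -0.8595 → ψ = 0.7811
Converged at ψ = 0.7811.

ψ = 0.7811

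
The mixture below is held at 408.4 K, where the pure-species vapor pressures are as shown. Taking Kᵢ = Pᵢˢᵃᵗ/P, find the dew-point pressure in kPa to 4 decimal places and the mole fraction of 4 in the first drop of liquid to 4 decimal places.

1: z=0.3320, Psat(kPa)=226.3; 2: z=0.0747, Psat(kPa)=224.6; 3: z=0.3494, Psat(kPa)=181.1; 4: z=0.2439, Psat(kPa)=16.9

Pdew = 55.0632 kPa, x_4 = 0.7947

At the dew point ψ → 1, so Σzᵢ/Kᵢ = 1 with Kᵢ = Pᵢˢᵃᵗ/P ⇒ 1/P = Σzᵢ/Pᵢˢᵃᵗ.
1/P = 0.3320/226.3 + 0.0747/224.6 + 0.3494/181.1 + 0.2439/16.9 = 0.0181609 ⇒ P = 55.0632 kPa
xᵢ = zᵢP/Pᵢˢᵃᵗ ⇒ x_4 = 0.2439·55.0632/16.9 = 0.7947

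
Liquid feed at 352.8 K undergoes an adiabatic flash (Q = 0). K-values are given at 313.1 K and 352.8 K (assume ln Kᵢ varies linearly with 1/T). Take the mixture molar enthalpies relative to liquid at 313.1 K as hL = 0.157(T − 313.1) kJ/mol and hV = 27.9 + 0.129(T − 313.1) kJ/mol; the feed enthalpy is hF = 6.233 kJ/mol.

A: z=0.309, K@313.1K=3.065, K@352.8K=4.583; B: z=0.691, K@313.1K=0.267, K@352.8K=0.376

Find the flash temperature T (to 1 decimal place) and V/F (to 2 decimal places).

T = 324.6 K, V/F = 0.16

Adiabatic flash: solve Rachford–Rice at each trial T, then check hF = ψ·hV(T) + (1−ψ)·hL(T).
  T = 313.1 K: K = (3.065, 0.267), RR gives ψ = 0.087, H_out = 2.425 kJ/mol
  T = 352.8 K: K = (4.583, 0.376), RR gives ψ = 0.302, H_out = 14.332 kJ/mol
  T = 333.0 K: K = (3.795, 0.320), RR gives ψ = 0.207, H_out = 8.794 kJ/mol
  T = 323.1 K: K = (3.424, 0.293), RR gives ψ = 0.152, H_out = 5.773 kJ/mol
  T = 328.1 K: K = (3.609, 0.307), RR gives ψ = 0.181, H_out = 7.328 kJ/mol
  T = 325.6 K: K = (3.516, 0.300), RR gives ψ = 0.167, H_out = 6.559 kJ/mol
  T = 324.4 K: K = (3.471, 0.297), RR gives ψ = 0.160, H_out = 6.184 kJ/mol
Linear interpolation between T = 324.4 (H_out = 6.184) and T = 325.6 (H_out = 6.559) on hF = 6.233 gives T ≈ 324.6 K, at which ψ = 0.16.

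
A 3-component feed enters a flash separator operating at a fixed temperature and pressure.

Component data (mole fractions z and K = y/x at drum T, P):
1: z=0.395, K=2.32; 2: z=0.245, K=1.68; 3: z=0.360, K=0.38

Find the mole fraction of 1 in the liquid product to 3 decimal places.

x_1 = 0.208

Material balance + equilibrium reduce to Σ zᵢ(Kᵢ−1)/(1+ψ(Kᵢ−1)) = 0.
Check two-phase: ΣzᵢKᵢ = 1.465 > 1 and Σzᵢ/Kᵢ = 1.263 > 1, so g(0) = 0.465 > 0 and g(1) = -0.263 < 0.
Newton–Raphson from ψ = 0.5:
  ψ = 0.500: g = 0.1149, g' = -0.604 → ψ = 0.690
  ψ = 0.690: g = -0.0041, g' = -0.664 → ψ = 0.684
Converged at ψ = 0.684.
Compositions from xᵢ = zᵢ/(1+ψ(Kᵢ−1)), yᵢ = Kᵢxᵢ:
  1: x = 0.208, y = 0.482
  2: x = 0.167, y = 0.281
  3: x = 0.625, y = 0.238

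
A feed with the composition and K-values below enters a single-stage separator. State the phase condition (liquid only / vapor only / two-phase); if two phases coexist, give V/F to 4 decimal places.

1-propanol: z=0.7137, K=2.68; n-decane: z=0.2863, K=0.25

ΣzᵢKᵢ = 1.9843; Σzᵢ/Kᵢ = 1.4115.
Both exceed 1, so a two-phase solution exists.
Let ψ = V/F and solve Σ zᵢ(Kᵢ−1)/(1+ψ(Kᵢ−1)) = 0.
Binary case is linear: z₁(K₁−1)(1+ψ(K₂−1)) + z₂(K₂−1)(1+ψ(K₁−1)) = 0
⇒ ψ = [z₁(K₁−1)+z₂(K₂−1)] / [−(K₁−1)(K₂−1)] = 0.98429/1.26000 = 0.7812

two-phase, V/F = 0.7812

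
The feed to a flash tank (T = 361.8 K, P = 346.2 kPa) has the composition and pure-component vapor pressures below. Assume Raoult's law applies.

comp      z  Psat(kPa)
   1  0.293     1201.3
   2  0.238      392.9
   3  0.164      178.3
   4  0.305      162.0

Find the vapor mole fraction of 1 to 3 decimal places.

Raoult's law: Kᵢ = Pᵢˢᵃᵗ/P = Pᵢˢᵃᵗ/346.2.
  K_1 = 1201.3/346.2 = 3.46996, K_2 = 392.9/346.2 = 1.13489, K_3 = 178.3/346.2 = 0.51502, K_4 = 162.0/346.2 = 0.46794
Rachford–Rice: g(ψ) = Σ zᵢ(Kᵢ−1)/(1+ψ(Kᵢ−1)) = 0.
Feasibility: ΣzᵢKᵢ = 1.514, Σzᵢ/Kᵢ = 1.264 — both > 1, two phases present.
Iterate (Newton) starting at ψ = 0.5:
  ψ = 0.500: g = 0.0278, g' = -0.589 → ψ = 0.547
  ψ = 0.547: g = 0.0005, g' = -0.570 → ψ = 0.548
Converged at ψ = 0.548.
Compositions from xᵢ = zᵢ/(1+ψ(Kᵢ−1)), yᵢ = Kᵢxᵢ:
  1: x = 0.124, y = 0.432
  2: x = 0.222, y = 0.252
  3: x = 0.223, y = 0.115
  4: x = 0.431, y = 0.201

y_1 = 0.432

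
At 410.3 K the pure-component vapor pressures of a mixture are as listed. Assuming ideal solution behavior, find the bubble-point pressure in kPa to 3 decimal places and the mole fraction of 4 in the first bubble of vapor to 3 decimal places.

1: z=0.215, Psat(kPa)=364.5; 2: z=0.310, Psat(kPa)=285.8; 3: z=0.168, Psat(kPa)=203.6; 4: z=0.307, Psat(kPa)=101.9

At the bubble point ψ → 0, so ΣzᵢKᵢ = 1 with Kᵢ = Pᵢˢᵃᵗ/P ⇒ P = ΣzᵢPᵢˢᵃᵗ.
P = 0.215·364.5 + 0.310·285.8 + 0.168·203.6 + 0.307·101.9 = 232.454 kPa
yᵢ = zᵢPᵢˢᵃᵗ/P ⇒ y_4 = 0.307·101.9/232.454 = 0.135

Pbub = 232.454 kPa, y_4 = 0.135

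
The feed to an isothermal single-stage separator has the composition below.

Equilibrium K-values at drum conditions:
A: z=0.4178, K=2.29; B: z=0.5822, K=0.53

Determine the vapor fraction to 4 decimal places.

Material balance + equilibrium reduce to Σ zᵢ(Kᵢ−1)/(1+ψ(Kᵢ−1)) = 0.
Feasibility: ΣzᵢKᵢ = 1.2653, Σzᵢ/Kᵢ = 1.2809 — both > 1, two phases present.
Binary case is linear: z₁(K₁−1)(1+ψ(K₂−1)) + z₂(K₂−1)(1+ψ(K₁−1)) = 0
⇒ ψ = [z₁(K₁−1)+z₂(K₂−1)] / [−(K₁−1)(K₂−1)] = 0.26533/0.60630 = 0.4376

ψ = 0.4376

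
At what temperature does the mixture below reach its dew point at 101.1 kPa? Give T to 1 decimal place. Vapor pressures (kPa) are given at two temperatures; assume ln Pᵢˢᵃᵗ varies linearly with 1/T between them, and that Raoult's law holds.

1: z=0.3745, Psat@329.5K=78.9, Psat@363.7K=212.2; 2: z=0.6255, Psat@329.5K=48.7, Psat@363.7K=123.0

T = 349.6 K

Dew-point temperature: Σzᵢ·P/Pᵢˢᵃᵗ(T) = 1. Interpolate ln Pᵢˢᵃᵗ = aᵢ + bᵢ/T.
  T = 329.5 K: ΣzᵢP/Pᵢˢᵃᵗ = 1.7784
  T = 363.7 K: ΣzᵢP/Pᵢˢᵃᵗ = 0.6926
  T = 346.6 K: ΣzᵢP/Pᵢˢᵃᵗ = 1.0842
  T = 355.1 K: ΣzᵢP/Pᵢˢᵃᵗ = 0.8630
  T = 350.9 K: ΣzᵢP/Pᵢˢᵃᵗ = 0.9646
  T = 348.8 K: ΣzᵢP/Pᵢˢᵃᵗ = 1.0209
Interpolating between 348.8 K and 350.9 K gives T ≈ 349.6 K.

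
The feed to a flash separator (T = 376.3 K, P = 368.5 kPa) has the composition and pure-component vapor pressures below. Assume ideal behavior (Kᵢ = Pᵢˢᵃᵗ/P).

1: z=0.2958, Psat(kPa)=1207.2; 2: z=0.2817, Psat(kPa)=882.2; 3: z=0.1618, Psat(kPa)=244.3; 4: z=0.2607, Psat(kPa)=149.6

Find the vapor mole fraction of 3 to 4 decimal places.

Raoult's law: Kᵢ = Pᵢˢᵃᵗ/P = Pᵢˢᵃᵗ/368.5.
  K_1 = 1207.2/368.5 = 3.275984, K_2 = 882.2/368.5 = 2.394030, K_3 = 244.3/368.5 = 0.662958, K_4 = 149.6/368.5 = 0.405970
Rachford–Rice: g(β) = Σ zᵢ(Kᵢ−1)/(1+β(Kᵢ−1)) = 0.
g(0) = ΣzᵢKᵢ − 1 = 0.8565 and g(1) = 1 − Σzᵢ/Kᵢ = -0.0942, so a root lies in (0, 1).
Newton iteration, β⁰ = 0.5:
  β = 0.5000: g = 0.26042, g' = -0.7380 → β = 0.8528
  β = 0.8528: g = 0.01790, g' = -0.7055 → β = 0.8782
  β = 0.8782: g = -0.00018, g' = -0.7202 → β = 0.8780
Converged at β = 0.8780.
Compositions from xᵢ = zᵢ/(1+β(Kᵢ−1)), yᵢ = Kᵢxᵢ:
  1: x = 0.0987, y = 0.3232
  2: x = 0.1267, y = 0.3032
  3: x = 0.2298, y = 0.1523
  4: x = 0.5449, y = 0.2212

y_3 = 0.1523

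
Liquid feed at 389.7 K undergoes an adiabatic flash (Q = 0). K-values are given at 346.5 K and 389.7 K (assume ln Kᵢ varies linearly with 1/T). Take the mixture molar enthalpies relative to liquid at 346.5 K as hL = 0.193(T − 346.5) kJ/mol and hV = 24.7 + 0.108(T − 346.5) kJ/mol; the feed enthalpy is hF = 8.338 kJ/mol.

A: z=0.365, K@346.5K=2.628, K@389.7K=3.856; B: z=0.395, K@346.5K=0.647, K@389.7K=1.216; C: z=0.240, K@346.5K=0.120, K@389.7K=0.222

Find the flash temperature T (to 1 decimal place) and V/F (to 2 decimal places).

Adiabatic flash: solve Rachford–Rice at each trial T, then check hF = ψ·hV(T) + (1−ψ)·hL(T).
  T = 346.5 K: K = (2.628, 0.647, 0.120), RR gives ψ = 0.248, H_out = 6.135 kJ/mol
  T = 389.7 K: K = (3.856, 1.216, 0.222), RR gives ψ = 0.711, H_out = 23.290 kJ/mol
  T = 368.1 K: K = (3.219, 0.904, 0.166), RR gives ψ = 0.501, H_out = 15.620 kJ/mol
  T = 357.3 K: K = (2.918, 0.768, 0.142), RR gives ψ = 0.379, H_out = 11.095 kJ/mol
  T = 351.9 K: K = (2.771, 0.706, 0.131), RR gives ψ = 0.315, H_out = 8.670 kJ/mol
  T = 349.2 K: K = (2.699, 0.676, 0.125), RR gives ψ = 0.282, H_out = 7.417 kJ/mol
  T = 350.5 K: K = (2.734, 0.690, 0.128), RR gives ψ = 0.298, H_out = 8.023 kJ/mol
Linear interpolation between T = 350.5 (H_out = 8.023) and T = 351.9 (H_out = 8.670) on hF = 8.338 gives T ≈ 351.2 K, at which ψ = 0.31.

T = 351.2 K, V/F = 0.31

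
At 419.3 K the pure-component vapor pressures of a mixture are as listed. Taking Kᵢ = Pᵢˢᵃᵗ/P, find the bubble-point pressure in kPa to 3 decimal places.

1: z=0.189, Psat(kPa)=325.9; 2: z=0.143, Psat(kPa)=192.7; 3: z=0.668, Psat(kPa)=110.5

At the bubble point ψ → 0, so ΣzᵢKᵢ = 1 with Kᵢ = Pᵢˢᵃᵗ/P ⇒ P = ΣzᵢPᵢˢᵃᵗ.
P = 0.189·325.9 + 0.143·192.7 + 0.668·110.5 = 162.965 kPa

Pbub = 162.965 kPa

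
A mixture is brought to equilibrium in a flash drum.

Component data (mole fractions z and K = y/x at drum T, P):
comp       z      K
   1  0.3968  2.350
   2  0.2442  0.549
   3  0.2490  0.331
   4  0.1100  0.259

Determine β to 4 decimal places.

β = 0.2173

Newton iteration, β⁰ = 0.5:
  β = 0.5000: g = -0.20218, g' = -0.7446 → β = 0.2285
  β = 0.2285: g = -0.00814, g' = -0.7270 → β = 0.2173
Converged at β = 0.2173.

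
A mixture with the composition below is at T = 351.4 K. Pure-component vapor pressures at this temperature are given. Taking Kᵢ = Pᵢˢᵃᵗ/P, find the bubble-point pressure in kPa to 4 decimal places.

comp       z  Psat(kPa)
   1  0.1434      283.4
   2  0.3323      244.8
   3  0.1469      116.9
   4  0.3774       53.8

Pbub = 159.4633 kPa

At the bubble point ψ → 0, so ΣzᵢKᵢ = 1 with Kᵢ = Pᵢˢᵃᵗ/P ⇒ P = ΣzᵢPᵢˢᵃᵗ.
P = 0.1434·283.4 + 0.3323·244.8 + 0.1469·116.9 + 0.3774·53.8 = 159.4633 kPa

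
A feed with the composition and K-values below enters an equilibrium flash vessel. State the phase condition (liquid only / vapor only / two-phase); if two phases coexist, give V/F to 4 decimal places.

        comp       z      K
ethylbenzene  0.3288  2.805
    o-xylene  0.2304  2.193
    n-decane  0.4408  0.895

vapor only

ΣzᵢKᵢ = 1.8221; Σzᵢ/Kᵢ = 0.7148.
Since Σzᵢ/Kᵢ < 1 the mixture is above its dew point — single vapor phase.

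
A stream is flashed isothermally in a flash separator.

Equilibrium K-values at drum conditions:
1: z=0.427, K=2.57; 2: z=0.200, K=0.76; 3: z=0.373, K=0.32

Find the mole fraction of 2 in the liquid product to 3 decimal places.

Rachford–Rice: g(V/F) = Σ zᵢ(Kᵢ−1)/(1+V/F(Kᵢ−1)) = 0.
Check two-phase: ΣzᵢKᵢ = 1.369 > 1 and Σzᵢ/Kᵢ = 1.595 > 1, so g(0) = 0.369 > 0 and g(1) = -0.595 < 0.
Iterate (Newton) starting at V/F = 0.5:
  V/F = 0.500: g = -0.0633, g' = -0.741 → V/F = 0.415
  V/F = 0.415: g = -0.0005, g' = -0.735 → V/F = 0.414
Converged at V/F = 0.414.
Compositions from xᵢ = zᵢ/(1+V/F(Kᵢ−1)), yᵢ = Kᵢxᵢ:
  1: x = 0.259, y = 0.665
  2: x = 0.222, y = 0.169
  3: x = 0.519, y = 0.166

x_2 = 0.222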